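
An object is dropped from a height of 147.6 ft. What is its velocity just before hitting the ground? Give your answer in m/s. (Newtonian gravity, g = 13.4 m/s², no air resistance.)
v = √(2gh) (with unit conversion) = 34.72 m/s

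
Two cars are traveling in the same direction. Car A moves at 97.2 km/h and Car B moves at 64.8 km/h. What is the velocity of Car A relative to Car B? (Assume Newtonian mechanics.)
v_rel = v_A - v_B = 97.2 - 64.8 = 32.4 km/h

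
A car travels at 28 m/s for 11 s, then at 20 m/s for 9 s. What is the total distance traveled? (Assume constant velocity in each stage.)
d₁ = v₁t₁ = 28 × 11 = 308 m
d₂ = v₂t₂ = 20 × 9 = 180 m
d_total = 308 + 180 = 488 m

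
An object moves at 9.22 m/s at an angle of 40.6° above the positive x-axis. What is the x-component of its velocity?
vₓ = v cos(θ) = 9.22 × cos(40.6°) = 7.0 m/s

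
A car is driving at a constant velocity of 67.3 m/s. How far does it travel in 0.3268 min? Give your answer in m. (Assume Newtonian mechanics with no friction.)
d = vt (with unit conversion) = 1320.0 m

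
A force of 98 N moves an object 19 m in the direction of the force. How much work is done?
W = Fd = 98×19 = 1862.0 J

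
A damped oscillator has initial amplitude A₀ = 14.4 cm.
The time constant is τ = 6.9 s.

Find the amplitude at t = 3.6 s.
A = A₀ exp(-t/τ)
A = A₀ exp(−t/τ) = 14.4×exp(−3.6/6.9) = 8.546 cm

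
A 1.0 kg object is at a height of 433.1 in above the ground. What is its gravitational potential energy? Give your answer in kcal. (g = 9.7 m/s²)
PE = mgh = 1 kg × 9.7 m/s² × 11 m = 106.7 J = 0.0255 kcal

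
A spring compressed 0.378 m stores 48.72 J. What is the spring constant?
PE = ½kx² → k = 2PE/x² = 2×48.72/0.378² = 682.0 N/m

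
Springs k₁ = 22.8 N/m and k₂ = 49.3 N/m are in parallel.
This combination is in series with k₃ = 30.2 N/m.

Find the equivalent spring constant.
k₁₂ = k₁ + k₂ = 72.1 N/m (parallel)
1/k_eq = 1/k₁₂ + 1/k₃ → k_eq = 21.28 N/m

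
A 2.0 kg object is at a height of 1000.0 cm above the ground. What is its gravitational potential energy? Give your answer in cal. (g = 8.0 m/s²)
PE = mgh = 2 kg × 8.0 m/s² × 10 m = 160 J = 38.24 cal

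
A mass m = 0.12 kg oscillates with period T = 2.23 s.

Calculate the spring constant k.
T = 2π√(m/k) → k = m(2π/T)² = 0.12×(2π/2.23)² = 0.9526 N/m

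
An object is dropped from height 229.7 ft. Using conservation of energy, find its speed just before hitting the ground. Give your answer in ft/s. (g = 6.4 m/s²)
mgh = ½mv² → v = √(2gh) = √(2×6.4×70.01) = 29.94 m/s = 98.22 ft/s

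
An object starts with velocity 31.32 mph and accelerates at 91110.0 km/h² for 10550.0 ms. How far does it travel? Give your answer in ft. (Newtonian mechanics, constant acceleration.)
d = v₀t + ½at² (with unit conversion) = 1768.0 ft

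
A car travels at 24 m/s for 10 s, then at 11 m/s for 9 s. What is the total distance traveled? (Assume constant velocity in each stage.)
d₁ = v₁t₁ = 24 × 10 = 240 m
d₂ = v₂t₂ = 11 × 9 = 99 m
d_total = 240 + 99 = 339 m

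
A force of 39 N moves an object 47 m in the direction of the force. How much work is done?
W = Fd = 39×47 = 1833.0 J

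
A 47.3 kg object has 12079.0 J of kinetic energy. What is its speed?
KE = ½mv² → v = √(2KE/m) = √(2×12079.0/47.3) = 22.6 m/s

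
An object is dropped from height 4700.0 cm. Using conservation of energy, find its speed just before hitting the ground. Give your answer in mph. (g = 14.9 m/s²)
mgh = ½mv² → v = √(2gh) = √(2×14.9×47) = 37.42 m/s = 83.72 mph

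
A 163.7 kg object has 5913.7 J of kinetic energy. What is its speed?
KE = ½mv² → v = √(2KE/m) = √(2×5913.7/163.7) = 8.5 m/s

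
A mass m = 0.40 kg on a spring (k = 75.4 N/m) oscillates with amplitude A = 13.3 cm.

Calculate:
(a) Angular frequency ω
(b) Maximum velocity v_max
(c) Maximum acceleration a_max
ω = √(k/m) = √(75.4/0.4) = 13.73 rad/s
v_max = ωA = 13.73×0.133 = 1.826 m/s
a_max = ω²A = 13.73²×0.133 = 25.07 m/s²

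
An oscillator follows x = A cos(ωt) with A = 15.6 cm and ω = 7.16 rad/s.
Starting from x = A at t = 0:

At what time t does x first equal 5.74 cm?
cos(ωt) = x/A = 5.74/15.6 = 0.3679
ωt = arccos(0.3679) = 1.194 rad
t = 1.194/7.16 = 0.1668 s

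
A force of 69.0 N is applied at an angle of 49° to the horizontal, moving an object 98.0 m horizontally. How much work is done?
W = Fd cosθ = 69.0×98.0×cos(49°) = 4436.3 J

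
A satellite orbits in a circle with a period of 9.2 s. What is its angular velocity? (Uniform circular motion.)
ω = 2π/T = 2π/9.2 = 0.683 rad/s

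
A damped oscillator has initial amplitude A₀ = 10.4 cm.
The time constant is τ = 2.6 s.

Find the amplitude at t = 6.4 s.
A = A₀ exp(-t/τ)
A = A₀ exp(−t/τ) = 10.4×exp(−6.4/2.6) = 0.8872 cm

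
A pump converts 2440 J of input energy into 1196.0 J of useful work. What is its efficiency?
η = W_out/W_in = 1196.0/2440 = 0.4902 = 49.02%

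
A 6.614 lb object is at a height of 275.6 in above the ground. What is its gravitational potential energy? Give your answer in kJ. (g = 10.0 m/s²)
PE = mgh = 3 kg × 10.0 m/s² × 7 m = 210 J = 0.21 kJ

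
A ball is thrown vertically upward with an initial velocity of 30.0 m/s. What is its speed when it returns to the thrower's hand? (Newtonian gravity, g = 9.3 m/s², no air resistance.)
By conservation of energy, the ball returns at the same speed = 30.0 m/s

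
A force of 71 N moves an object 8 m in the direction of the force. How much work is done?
W = Fd = 71×8 = 568.0 J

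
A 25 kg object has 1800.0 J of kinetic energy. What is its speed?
KE = ½mv² → v = √(2KE/m) = √(2×1800.0/25) = 12.0 m/s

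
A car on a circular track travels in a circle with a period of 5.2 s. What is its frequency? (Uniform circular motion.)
f = 1/T = 1/5.2 = 0.1923 Hz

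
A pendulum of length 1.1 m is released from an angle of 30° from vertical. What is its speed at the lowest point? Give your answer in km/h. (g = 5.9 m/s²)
h = L(1 − cosθ) = 1.1×(1 − cos30°) = 0.1474 m
v = √(2gh) = √(2×5.9×0.1474) = 1.319 m/s = 4.747 km/h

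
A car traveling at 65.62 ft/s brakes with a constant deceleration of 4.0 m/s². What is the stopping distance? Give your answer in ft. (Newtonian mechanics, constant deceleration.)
d = v₀² / (2a) (with unit conversion) = 164.1 ft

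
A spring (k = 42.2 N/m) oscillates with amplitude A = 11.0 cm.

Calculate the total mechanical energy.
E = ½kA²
E = ½kA² = ½×42.2×(0.11)² = 0.2553 J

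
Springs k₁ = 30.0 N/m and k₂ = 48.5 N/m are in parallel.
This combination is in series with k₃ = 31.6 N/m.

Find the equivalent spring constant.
k₁₂ = k₁ + k₂ = 78.5 N/m (parallel)
1/k_eq = 1/k₁₂ + 1/k₃ → k_eq = 22.53 N/m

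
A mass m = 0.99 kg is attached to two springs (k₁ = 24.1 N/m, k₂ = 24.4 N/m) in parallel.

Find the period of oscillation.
k_eq = k₁+k₂ = 48.5 N/m
T = 2π√(m/k_eq) = 2π√(0.99/48.5) = 0.8977 s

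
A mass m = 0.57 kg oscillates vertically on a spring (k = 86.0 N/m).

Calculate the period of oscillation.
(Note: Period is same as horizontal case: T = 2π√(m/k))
T = 2π√(m/k) = 2π√(0.57/86.0) = 0.5115 s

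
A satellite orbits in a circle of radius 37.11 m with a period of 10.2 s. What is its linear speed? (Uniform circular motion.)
v = 2πr/T = 2π×37.11/10.2 = 22.86 m/s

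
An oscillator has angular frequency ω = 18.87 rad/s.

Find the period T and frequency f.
T = 2π/ω = 2π/18.87 = 0.333 s; f = ω/2π = 3.003 Hz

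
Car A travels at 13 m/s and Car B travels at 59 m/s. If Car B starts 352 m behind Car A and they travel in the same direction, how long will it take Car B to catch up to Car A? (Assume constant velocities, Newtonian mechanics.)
Relative speed: v_rel = 59 - 13 = 46 m/s
Time to catch: t = d₀/v_rel = 352/46 = 7.65 s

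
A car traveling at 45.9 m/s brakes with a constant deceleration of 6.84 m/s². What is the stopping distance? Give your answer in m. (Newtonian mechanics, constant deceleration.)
d = v₀² / (2a) = 154.0 m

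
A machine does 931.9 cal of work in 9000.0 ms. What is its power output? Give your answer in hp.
P = W/t = 3899 J / 9 s = 433.2 W = 0.581 hp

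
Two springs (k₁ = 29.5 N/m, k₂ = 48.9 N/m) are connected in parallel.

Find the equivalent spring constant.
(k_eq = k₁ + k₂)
k_eq = k₁ + k₂ = 29.5 + 48.9 = 78.4 N/m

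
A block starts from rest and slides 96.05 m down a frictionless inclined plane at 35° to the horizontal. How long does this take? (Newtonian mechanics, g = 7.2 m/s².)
a = g sin(θ) = 7.2 × sin(35°) = 4.13 m/s²
t = √(2d/a) = √(2 × 96.05 / 4.13) = 6.82 s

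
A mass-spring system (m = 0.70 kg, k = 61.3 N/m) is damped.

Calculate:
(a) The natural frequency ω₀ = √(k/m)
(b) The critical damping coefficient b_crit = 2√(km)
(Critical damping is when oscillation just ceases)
ω₀ = √(k/m) = √(61.3/0.7) = 9.358 rad/s
b_crit = 2√(km) = 2√(61.3×0.7) = 13.1 kg/s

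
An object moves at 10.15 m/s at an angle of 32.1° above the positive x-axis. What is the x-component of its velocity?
vₓ = v cos(θ) = 10.15 × cos(32.1°) = 8.6 m/s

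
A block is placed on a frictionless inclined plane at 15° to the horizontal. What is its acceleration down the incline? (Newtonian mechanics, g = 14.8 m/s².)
a = g sin(θ) = 14.8 × sin(15°) = 14.8 × 0.2588 = 3.83 m/s²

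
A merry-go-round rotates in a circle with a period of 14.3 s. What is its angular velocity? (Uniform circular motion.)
ω = 2π/T = 2π/14.3 = 0.4394 rad/s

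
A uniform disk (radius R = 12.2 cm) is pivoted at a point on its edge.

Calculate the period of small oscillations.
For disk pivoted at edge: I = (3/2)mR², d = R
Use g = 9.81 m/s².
I/m = (3/2)R² = 0.02233 m²; d = R = 0.122 m
T = 2π√((3/2)R²/(gR)) = 2π√(3R/(2g)) = 0.8582 s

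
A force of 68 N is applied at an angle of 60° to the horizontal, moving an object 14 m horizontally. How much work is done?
W = Fd cosθ = 68×14×cos(60°) = 476.0 J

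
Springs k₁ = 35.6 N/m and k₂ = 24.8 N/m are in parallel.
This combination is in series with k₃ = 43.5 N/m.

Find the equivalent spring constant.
k₁₂ = k₁ + k₂ = 60.4 N/m (parallel)
1/k_eq = 1/k₁₂ + 1/k₃ → k_eq = 25.29 N/m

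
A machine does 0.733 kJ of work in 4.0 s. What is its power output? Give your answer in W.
P = W/t = 733 J / 4 s = 183.2 W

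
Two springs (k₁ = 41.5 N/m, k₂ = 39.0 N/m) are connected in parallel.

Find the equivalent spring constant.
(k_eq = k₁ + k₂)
k_eq = k₁ + k₂ = 41.5 + 39.0 = 80.5 N/m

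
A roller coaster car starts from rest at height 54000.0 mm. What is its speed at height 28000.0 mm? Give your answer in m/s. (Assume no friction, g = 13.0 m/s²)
mgh₁ = ½mv₂² + mgh₂ → v₂ = √(2g(h₁−h₂)) = √(2×13.0×(54−28)) = 26 m/s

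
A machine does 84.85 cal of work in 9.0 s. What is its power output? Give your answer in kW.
P = W/t = 355 J / 9 s = 39.45 W = 0.03945 kW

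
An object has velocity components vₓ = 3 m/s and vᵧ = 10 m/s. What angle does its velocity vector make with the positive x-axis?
θ = arctan(vᵧ/vₓ) = arctan(10/3) = 73.3°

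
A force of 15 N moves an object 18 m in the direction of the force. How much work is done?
W = Fd = 15×18 = 270.0 J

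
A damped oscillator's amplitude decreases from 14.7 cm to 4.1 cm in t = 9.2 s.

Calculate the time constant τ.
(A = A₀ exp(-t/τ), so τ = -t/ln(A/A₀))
A/A₀ = 4.1/14.7 = 0.2789; ln(A/A₀) = -1.277
τ = −t/ln(A/A₀) = −9.2/-1.277 = 7.205 s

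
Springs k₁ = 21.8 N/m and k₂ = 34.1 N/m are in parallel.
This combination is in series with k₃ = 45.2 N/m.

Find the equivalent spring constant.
k₁₂ = k₁ + k₂ = 55.9 N/m (parallel)
1/k_eq = 1/k₁₂ + 1/k₃ → k_eq = 24.99 N/m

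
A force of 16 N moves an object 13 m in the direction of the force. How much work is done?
W = Fd = 16×13 = 208.0 J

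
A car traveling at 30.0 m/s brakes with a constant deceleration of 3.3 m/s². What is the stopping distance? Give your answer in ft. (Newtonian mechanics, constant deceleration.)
d = v₀² / (2a) (with unit conversion) = 447.4 ft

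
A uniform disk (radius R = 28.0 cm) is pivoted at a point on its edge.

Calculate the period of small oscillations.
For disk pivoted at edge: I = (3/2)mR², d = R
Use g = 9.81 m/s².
I/m = (3/2)R² = 0.1176 m²; d = R = 0.28 m
T = 2π√((3/2)R²/(gR)) = 2π√(3R/(2g)) = 1.3 s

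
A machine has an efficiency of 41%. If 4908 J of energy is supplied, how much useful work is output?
W_out = η × W_in = 0.41 × 4908 = 2012.3 J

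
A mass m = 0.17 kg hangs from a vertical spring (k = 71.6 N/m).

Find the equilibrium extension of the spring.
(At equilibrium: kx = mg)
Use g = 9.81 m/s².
x_eq = mg/k = 0.17×9.81/71.6 = 0.02329 m = 2.329 cm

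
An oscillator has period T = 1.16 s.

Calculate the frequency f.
f = 1/T = 1/1.16 = 0.8621 Hz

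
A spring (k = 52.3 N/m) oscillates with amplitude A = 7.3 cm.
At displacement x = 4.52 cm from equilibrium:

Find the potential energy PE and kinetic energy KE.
E_total = ½kA² = ½×52.3×(0.073)² = 0.1394 J
PE = ½kx² = ½×52.3×(0.0452)² = 0.05343 J
KE = E_total − PE = 0.08593 J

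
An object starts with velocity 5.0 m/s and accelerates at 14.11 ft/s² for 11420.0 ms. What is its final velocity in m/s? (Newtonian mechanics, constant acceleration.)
v = v₀ + at (with unit conversion) = 54.11 m/s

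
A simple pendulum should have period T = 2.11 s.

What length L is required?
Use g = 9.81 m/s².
T = 2π√(L/g) → L = g(T/2π)² = 9.81×(2.11/2π)² = 1.106 m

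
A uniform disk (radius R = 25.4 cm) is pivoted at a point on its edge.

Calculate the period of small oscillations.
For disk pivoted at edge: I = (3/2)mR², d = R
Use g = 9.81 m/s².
I/m = (3/2)R² = 0.09677 m²; d = R = 0.254 m
T = 2π√((3/2)R²/(gR)) = 2π√(3R/(2g)) = 1.238 s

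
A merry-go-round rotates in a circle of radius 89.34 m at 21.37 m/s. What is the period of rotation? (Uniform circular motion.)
T = 2πr/v = 2π×89.34/21.37 = 26.27 s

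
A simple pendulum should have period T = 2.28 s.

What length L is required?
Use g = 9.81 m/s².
T = 2π√(L/g) → L = g(T/2π)² = 9.81×(2.28/2π)² = 1.292 m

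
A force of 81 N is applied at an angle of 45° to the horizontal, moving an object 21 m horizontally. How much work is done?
W = Fd cosθ = 81×21×cos(45°) = 1202.8 J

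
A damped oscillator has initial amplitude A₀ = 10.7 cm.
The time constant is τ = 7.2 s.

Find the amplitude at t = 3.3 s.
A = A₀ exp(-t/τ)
A = A₀ exp(−t/τ) = 10.7×exp(−3.3/7.2) = 6.766 cm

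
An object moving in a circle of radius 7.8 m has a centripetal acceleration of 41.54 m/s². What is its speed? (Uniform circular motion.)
v = √(a_c × r) = √(41.54 × 7.8) = 18.0 m/s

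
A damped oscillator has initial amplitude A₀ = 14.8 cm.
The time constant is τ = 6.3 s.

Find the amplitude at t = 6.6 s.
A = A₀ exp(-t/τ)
A = A₀ exp(−t/τ) = 14.8×exp(−6.6/6.3) = 5.191 cm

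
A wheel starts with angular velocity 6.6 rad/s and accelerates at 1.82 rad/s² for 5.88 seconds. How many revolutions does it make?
θ = ω₀t + ½αt² = 6.6×5.88 + ½×1.82×5.88² = 70.27 rad
Revolutions = θ/(2π) = 70.27/(2π) = 11.18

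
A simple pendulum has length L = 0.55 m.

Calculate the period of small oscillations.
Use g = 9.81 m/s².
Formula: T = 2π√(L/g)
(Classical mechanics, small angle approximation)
T = 2π√(L/g) = 2π√(0.55/9.81) = 1.488 s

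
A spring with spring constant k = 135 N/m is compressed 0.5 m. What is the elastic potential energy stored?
PE = ½kx² = ½×135×0.5² = 16.88 J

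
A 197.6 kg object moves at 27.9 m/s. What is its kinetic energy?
KE = ½mv² = ½×197.6×27.9² = 76906.91 J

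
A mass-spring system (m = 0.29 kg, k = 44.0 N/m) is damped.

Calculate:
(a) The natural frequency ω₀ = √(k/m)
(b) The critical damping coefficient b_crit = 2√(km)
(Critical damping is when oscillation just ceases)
ω₀ = √(k/m) = √(44.0/0.29) = 12.32 rad/s
b_crit = 2√(km) = 2√(44.0×0.29) = 7.144 kg/s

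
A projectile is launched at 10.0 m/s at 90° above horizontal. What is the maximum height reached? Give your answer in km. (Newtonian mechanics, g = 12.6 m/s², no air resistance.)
H = v₀²sin²(θ)/(2g) (with unit conversion) = 0.003968 km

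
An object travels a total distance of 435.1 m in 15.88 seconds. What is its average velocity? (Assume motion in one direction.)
v_avg = Δd / Δt = 435.1 / 15.88 = 27.4 m/s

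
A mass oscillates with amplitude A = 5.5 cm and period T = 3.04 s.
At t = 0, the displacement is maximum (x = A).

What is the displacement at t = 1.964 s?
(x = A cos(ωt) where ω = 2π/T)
ω = 2π/T = 2π/3.04 = 2.067 rad/s
x = A cos(ωt) = 5.5×cos(2.067×1.964) = -3.342 cm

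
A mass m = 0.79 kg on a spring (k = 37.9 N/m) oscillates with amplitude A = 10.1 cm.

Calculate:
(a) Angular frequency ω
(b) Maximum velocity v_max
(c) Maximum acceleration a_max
ω = √(k/m) = √(37.9/0.79) = 6.926 rad/s
v_max = ωA = 6.926×0.101 = 0.6996 m/s
a_max = ω²A = 6.926²×0.101 = 4.845 m/s²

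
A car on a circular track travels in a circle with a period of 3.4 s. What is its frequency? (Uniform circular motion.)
f = 1/T = 1/3.4 = 0.2941 Hz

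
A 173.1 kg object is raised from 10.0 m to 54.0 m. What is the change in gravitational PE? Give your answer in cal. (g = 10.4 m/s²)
ΔPE = mg(h₂ − h₁) = 173.1 kg × 10.4 m/s² × (54 − 10) m = 7.921e+04 J = 18930.0 cal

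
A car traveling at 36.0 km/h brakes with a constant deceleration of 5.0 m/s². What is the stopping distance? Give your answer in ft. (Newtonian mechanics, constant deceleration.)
d = v₀² / (2a) (with unit conversion) = 32.81 ft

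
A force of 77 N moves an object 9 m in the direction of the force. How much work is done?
W = Fd = 77×9 = 693.0 J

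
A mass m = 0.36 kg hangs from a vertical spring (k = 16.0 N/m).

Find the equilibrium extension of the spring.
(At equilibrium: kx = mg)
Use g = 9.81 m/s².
x_eq = mg/k = 0.36×9.81/16.0 = 0.2207 m = 22.07 cm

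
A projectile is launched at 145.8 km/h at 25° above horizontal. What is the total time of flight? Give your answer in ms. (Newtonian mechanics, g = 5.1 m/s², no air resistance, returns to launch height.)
T = 2v₀sin(θ)/g (with unit conversion) = 6712.0 ms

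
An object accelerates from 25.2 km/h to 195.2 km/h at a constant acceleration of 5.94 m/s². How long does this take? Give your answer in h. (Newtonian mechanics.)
t = (v - v₀)/a (with unit conversion) = 0.002208 h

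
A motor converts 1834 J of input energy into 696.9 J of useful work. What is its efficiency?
η = W_out/W_in = 696.9/1834 = 0.38 = 38.0%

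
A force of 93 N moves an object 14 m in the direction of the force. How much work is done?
W = Fd = 93×14 = 1302.0 J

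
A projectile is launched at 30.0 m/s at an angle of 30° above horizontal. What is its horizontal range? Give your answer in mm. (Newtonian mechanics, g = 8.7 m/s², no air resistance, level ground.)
R = v₀² sin(2θ) / g (with unit conversion) = 89590.0 mm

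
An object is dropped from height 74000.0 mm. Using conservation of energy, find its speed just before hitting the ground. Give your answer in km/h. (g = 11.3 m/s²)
mgh = ½mv² → v = √(2gh) = √(2×11.3×74) = 40.89 m/s = 147.2 km/h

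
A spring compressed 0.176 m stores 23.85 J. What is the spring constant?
PE = ½kx² → k = 2PE/x² = 2×23.85/0.176² = 1540.0 N/m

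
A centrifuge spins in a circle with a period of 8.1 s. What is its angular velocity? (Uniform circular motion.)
ω = 2π/T = 2π/8.1 = 0.7757 rad/s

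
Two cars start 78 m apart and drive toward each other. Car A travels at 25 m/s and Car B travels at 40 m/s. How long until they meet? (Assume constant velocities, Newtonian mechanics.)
Combined speed: v_combined = 25 + 40 = 65 m/s
Time to meet: t = d/65 = 78/65 = 1.2 s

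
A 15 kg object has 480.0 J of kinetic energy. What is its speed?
KE = ½mv² → v = √(2KE/m) = √(2×480.0/15) = 8.0 m/s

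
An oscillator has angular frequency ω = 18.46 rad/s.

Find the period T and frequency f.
T = 2π/ω = 2π/18.46 = 0.3404 s; f = ω/2π = 2.938 Hz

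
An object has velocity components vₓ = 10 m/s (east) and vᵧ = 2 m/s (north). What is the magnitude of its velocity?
|v| = √(vₓ² + vᵧ²) = √(10² + 2²) = √(104) = 10.2 m/s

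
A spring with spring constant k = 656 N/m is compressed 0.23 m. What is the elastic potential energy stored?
PE = ½kx² = ½×656×0.23² = 17.35 J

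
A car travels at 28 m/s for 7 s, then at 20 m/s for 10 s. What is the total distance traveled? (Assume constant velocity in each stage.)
d₁ = v₁t₁ = 28 × 7 = 196 m
d₂ = v₂t₂ = 20 × 10 = 200 m
d_total = 196 + 200 = 396 m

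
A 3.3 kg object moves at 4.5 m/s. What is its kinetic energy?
KE = ½mv² = ½×3.3×4.5² = 33.4125 J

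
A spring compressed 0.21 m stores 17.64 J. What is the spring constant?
PE = ½kx² → k = 2PE/x² = 2×17.64/0.21² = 800.0 N/m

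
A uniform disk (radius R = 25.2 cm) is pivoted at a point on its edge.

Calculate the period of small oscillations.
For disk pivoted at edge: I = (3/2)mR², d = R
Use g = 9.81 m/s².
I/m = (3/2)R² = 0.09526 m²; d = R = 0.252 m
T = 2π√((3/2)R²/(gR)) = 2π√(3R/(2g)) = 1.233 s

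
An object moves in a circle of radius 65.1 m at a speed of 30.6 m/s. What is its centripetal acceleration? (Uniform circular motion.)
a_c = v²/r = 30.6²/65.1 = 936.36/65.1 = 14.38 m/s²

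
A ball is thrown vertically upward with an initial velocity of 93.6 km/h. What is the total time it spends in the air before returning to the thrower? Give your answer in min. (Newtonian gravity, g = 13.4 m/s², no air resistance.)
t_total = 2v₀/g (with unit conversion) = 0.06468 min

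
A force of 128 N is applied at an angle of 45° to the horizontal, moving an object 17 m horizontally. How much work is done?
W = Fd cosθ = 128×17×cos(45°) = 1538.7 J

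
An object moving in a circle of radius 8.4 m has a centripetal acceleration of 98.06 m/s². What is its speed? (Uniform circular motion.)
v = √(a_c × r) = √(98.06 × 8.4) = 28.7 m/s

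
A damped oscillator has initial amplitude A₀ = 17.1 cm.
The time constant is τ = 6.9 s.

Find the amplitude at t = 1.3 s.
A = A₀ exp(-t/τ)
A = A₀ exp(−t/τ) = 17.1×exp(−1.3/6.9) = 14.16 cm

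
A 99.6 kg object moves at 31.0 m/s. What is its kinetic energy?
KE = ½mv² = ½×99.6×31.0² = 47857.8 J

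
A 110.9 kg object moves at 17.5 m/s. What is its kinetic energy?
KE = ½mv² = ½×110.9×17.5² = 16981.56 J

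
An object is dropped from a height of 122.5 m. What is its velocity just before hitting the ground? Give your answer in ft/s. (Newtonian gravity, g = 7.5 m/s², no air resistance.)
v = √(2gh) (with unit conversion) = 140.6 ft/s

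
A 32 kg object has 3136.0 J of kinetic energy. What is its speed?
KE = ½mv² → v = √(2KE/m) = √(2×3136.0/32) = 14.0 m/s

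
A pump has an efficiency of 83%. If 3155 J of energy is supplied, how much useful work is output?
W_out = η × W_in = 0.83 × 3155 = 2618.7 J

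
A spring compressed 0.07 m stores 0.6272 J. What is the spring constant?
PE = ½kx² → k = 2PE/x² = 2×0.6272/0.07² = 256.0 N/m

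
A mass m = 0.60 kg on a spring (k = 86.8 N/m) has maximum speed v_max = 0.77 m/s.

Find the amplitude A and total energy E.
½mv²_max = ½kA² → A = v_max√(m/k) = 0.77×√(0.6/86.8) = 0.06402 m = 6.402 cm
E = ½mv²_max = ½×0.6×0.77² = 0.1779 J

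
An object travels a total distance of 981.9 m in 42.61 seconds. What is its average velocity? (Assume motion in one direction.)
v_avg = Δd / Δt = 981.9 / 42.61 = 23.04 m/s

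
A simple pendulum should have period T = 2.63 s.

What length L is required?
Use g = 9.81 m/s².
T = 2π√(L/g) → L = g(T/2π)² = 9.81×(2.63/2π)² = 1.719 m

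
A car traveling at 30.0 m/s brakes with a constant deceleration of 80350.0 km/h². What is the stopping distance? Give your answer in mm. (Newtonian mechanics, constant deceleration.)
d = v₀² / (2a) (with unit conversion) = 72580.0 mm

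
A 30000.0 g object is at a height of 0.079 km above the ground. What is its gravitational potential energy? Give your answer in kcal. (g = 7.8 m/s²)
PE = mgh = 30 kg × 7.8 m/s² × 79 m = 1.849e+04 J = 4.418 kcal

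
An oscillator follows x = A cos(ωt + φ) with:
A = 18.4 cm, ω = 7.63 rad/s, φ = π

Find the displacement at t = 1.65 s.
x = A cos(ωt + φ) = 18.4×cos(7.63×1.65 + π) = -18.4 cm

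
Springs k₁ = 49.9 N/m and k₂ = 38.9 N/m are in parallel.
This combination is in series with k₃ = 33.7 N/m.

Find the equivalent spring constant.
k₁₂ = k₁ + k₂ = 88.8 N/m (parallel)
1/k_eq = 1/k₁₂ + 1/k₃ → k_eq = 24.43 N/m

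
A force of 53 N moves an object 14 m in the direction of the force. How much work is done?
W = Fd = 53×14 = 742.0 J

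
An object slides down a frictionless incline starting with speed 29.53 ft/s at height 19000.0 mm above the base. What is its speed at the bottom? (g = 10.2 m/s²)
½mv₀² + mgh = ½mv² → v = √(v₀² + 2gh) = √(9.001² + 2×10.2×19) = 21.65 m/s = 71.02 ft/s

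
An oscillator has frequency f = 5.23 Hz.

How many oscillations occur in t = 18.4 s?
n = f×t = 5.23×18.4 = 96.23 oscillations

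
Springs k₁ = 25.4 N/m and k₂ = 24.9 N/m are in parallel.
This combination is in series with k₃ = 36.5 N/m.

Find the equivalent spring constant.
k₁₂ = k₁ + k₂ = 50.3 N/m (parallel)
1/k_eq = 1/k₁₂ + 1/k₃ → k_eq = 21.15 N/m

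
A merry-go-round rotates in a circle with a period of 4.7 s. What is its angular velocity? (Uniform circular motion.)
ω = 2π/T = 2π/4.7 = 1.3368 rad/s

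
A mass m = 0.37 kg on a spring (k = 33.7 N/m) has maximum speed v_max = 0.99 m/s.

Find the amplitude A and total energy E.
½mv²_max = ½kA² → A = v_max√(m/k) = 0.99×√(0.37/33.7) = 0.1037 m = 10.37 cm
E = ½mv²_max = ½×0.37×0.99² = 0.1813 J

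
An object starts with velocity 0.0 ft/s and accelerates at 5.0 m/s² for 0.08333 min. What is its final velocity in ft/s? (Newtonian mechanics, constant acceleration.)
v = v₀ + at (with unit conversion) = 82.02 ft/s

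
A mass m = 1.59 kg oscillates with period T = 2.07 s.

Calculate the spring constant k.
T = 2π√(m/k) → k = m(2π/T)² = 1.59×(2π/2.07)² = 14.65 N/m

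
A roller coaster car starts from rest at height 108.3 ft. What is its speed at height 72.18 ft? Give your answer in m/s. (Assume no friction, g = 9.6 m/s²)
mgh₁ = ½mv₂² + mgh₂ → v₂ = √(2g(h₁−h₂)) = √(2×9.6×(33.01−22)) = 14.54 m/s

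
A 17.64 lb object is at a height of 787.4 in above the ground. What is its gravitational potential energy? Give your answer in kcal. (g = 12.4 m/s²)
PE = mgh = 8.001 kg × 12.4 m/s² × 20 m = 1984 J = 0.4743 kcal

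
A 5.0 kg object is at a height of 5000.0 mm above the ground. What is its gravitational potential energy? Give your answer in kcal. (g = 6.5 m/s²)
PE = mgh = 5 kg × 6.5 m/s² × 5 m = 162.5 J = 0.03884 kcal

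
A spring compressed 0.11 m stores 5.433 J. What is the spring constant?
PE = ½kx² → k = 2PE/x² = 2×5.433/0.11² = 898.0 N/m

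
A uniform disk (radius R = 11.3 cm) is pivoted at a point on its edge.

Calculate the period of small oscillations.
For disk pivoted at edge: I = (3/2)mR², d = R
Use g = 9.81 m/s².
I/m = (3/2)R² = 0.01915 m²; d = R = 0.113 m
T = 2π√((3/2)R²/(gR)) = 2π√(3R/(2g)) = 0.8259 s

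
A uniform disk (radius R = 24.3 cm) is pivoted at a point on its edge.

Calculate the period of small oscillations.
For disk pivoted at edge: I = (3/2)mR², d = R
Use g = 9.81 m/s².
I/m = (3/2)R² = 0.08857 m²; d = R = 0.243 m
T = 2π√((3/2)R²/(gR)) = 2π√(3R/(2g)) = 1.211 s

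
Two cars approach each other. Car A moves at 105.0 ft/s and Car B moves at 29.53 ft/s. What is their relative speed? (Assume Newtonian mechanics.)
v_rel = v_A + v_B = 105.0 + 29.53 = 134.5 ft/s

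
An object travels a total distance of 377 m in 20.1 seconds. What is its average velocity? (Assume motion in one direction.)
v_avg = Δd / Δt = 377 / 20.1 = 18.76 m/s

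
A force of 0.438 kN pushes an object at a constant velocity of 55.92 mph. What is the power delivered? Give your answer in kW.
P = Fv = 438 N × 25 m/s = 1.095e+04 W = 10.95 kW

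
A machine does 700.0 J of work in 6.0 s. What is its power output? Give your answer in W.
P = W/t = 700 J / 6 s = 116.7 W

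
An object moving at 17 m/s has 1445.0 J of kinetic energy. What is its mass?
KE = ½mv² → m = 2KE/v² = 2×1445.0/17² = 10.0 kg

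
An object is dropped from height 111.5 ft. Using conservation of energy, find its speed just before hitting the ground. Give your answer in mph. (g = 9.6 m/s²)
mgh = ½mv² → v = √(2gh) = √(2×9.6×33.99) = 25.54 m/s = 57.14 mph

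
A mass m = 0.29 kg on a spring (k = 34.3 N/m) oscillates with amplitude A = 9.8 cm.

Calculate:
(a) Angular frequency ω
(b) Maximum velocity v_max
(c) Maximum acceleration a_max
ω = √(k/m) = √(34.3/0.29) = 10.88 rad/s
v_max = ωA = 10.88×0.098 = 1.066 m/s
a_max = ω²A = 10.88²×0.098 = 11.59 m/s²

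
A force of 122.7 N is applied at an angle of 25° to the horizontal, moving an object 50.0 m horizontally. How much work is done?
W = Fd cosθ = 122.7×50.0×cos(25°) = 5560.2 J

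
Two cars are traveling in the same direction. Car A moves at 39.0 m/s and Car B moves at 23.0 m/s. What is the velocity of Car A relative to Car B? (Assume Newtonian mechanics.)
v_rel = v_A - v_B = 39.0 - 23.0 = 16.0 m/s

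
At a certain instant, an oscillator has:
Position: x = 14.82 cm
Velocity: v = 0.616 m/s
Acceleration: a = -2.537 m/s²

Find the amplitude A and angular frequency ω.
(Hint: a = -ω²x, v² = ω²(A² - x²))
a = −ω²x → ω = √(|a|/x) = √(2.537/0.1482) = 4.137 rad/s
v² = ω²(A² − x²) → A = √(x² + v²/ω²) = √(0.1482² + 0.616²/4.137²) = 0.2101 m = 21.01 cm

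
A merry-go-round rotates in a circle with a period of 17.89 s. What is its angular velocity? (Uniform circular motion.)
ω = 2π/T = 2π/17.89 = 0.3512 rad/s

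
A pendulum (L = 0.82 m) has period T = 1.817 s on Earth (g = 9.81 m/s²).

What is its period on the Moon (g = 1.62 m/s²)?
T = 2π√(L/g), so T_moon/T_earth = √(g_earth/g_moon)
T_moon = 2π√(0.82/1.62) = 4.47 s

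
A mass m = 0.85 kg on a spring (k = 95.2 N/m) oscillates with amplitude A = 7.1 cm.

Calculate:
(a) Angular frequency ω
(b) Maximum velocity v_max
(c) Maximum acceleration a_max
ω = √(k/m) = √(95.2/0.85) = 10.58 rad/s
v_max = ωA = 10.58×0.071 = 0.7514 m/s
a_max = ω²A = 10.58²×0.071 = 7.952 m/s²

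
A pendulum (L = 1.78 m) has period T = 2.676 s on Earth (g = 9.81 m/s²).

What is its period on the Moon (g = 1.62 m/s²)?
T = 2π√(L/g), so T_moon/T_earth = √(g_earth/g_moon)
T_moon = 2π√(1.78/1.62) = 6.586 s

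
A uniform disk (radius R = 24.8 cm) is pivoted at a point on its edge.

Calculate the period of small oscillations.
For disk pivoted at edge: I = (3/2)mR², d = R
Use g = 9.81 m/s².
I/m = (3/2)R² = 0.09226 m²; d = R = 0.248 m
T = 2π√((3/2)R²/(gR)) = 2π√(3R/(2g)) = 1.224 s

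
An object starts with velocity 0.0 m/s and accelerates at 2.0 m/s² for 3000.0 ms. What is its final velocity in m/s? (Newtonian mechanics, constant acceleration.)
v = v₀ + at (with unit conversion) = 6.0 m/s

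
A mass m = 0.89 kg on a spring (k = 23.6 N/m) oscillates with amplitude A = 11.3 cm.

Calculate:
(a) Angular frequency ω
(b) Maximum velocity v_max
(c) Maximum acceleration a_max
ω = √(k/m) = √(23.6/0.89) = 5.149 rad/s
v_max = ωA = 5.149×0.113 = 0.5819 m/s
a_max = ω²A = 5.149²×0.113 = 2.996 m/s²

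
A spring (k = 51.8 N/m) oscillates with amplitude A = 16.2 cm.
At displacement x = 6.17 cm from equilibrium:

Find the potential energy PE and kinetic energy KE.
E_total = ½kA² = ½×51.8×(0.162)² = 0.6797 J
PE = ½kx² = ½×51.8×(0.0617)² = 0.0986 J
KE = E_total − PE = 0.5811 J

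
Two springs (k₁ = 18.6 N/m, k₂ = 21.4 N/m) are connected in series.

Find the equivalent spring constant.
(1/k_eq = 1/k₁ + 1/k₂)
1/k_eq = 1/18.6 + 1/21.4 = 0.10049; k_eq = 9.951 N/m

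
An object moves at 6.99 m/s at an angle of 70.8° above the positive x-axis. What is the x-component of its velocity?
vₓ = v cos(θ) = 6.99 × cos(70.8°) = 2.3 m/s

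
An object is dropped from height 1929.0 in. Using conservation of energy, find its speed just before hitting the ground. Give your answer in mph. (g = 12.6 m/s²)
mgh = ½mv² → v = √(2gh) = √(2×12.6×49) = 35.14 m/s = 78.6 mph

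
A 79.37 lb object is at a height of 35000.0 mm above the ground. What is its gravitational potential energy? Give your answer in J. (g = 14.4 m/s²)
PE = mgh = 36 kg × 14.4 m/s² × 35 m = 1.814e+04 J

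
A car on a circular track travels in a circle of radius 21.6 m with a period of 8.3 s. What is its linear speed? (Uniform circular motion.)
v = 2πr/T = 2π×21.6/8.3 = 16.35 m/s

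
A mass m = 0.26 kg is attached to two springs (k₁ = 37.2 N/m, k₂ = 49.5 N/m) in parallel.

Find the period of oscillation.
k_eq = k₁+k₂ = 86.7 N/m
T = 2π√(m/k_eq) = 2π√(0.26/86.7) = 0.3441 s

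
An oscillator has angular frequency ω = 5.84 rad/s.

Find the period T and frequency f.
T = 2π/ω = 2π/5.84 = 1.076 s; f = ω/2π = 0.9295 Hz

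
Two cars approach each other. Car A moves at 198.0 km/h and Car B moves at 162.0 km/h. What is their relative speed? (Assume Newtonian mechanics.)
v_rel = v_A + v_B = 198.0 + 162.0 = 360.0 km/h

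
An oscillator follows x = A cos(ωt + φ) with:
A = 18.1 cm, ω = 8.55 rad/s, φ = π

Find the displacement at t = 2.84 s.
x = A cos(ωt + φ) = 18.1×cos(8.55×2.84 + π) = -11.94 cm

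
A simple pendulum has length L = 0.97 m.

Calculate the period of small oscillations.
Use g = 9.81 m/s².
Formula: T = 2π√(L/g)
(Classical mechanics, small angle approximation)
T = 2π√(L/g) = 2π√(0.97/9.81) = 1.976 s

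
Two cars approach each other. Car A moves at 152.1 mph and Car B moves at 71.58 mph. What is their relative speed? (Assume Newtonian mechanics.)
v_rel = v_A + v_B = 152.1 + 71.58 = 223.7 mph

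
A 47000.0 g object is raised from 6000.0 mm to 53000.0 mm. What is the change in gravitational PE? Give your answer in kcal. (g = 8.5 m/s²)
ΔPE = mg(h₂ − h₁) = 47 kg × 8.5 m/s² × (53 − 6) m = 1.878e+04 J = 4.488 kcal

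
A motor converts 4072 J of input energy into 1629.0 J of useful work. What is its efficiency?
η = W_out/W_in = 1629.0/4072 = 0.4 = 40.0%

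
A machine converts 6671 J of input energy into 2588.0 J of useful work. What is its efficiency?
η = W_out/W_in = 2588.0/6671 = 0.3879 = 38.79%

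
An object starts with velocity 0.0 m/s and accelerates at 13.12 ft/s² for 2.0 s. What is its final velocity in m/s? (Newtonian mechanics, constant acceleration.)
v = v₀ + at (with unit conversion) = 7.998 m/s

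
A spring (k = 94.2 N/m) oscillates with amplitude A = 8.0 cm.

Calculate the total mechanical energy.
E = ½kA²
E = ½kA² = ½×94.2×(0.08)² = 0.3014 J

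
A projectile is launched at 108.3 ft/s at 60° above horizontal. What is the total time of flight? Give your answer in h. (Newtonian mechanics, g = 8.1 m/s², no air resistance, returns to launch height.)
T = 2v₀sin(θ)/g (with unit conversion) = 0.001961 h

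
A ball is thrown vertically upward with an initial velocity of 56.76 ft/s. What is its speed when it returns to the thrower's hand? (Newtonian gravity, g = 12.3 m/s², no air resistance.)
By conservation of energy, the ball returns at the same speed = 56.76 ft/s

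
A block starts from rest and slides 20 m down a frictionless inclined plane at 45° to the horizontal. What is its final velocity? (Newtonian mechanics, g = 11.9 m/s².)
a = g sin(θ) = 11.9 × sin(45°) = 8.41 m/s²
v = √(2ad) = √(2 × 8.41 × 20) = 18.35 m/s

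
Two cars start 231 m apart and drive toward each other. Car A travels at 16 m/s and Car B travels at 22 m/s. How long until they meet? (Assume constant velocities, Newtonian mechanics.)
Combined speed: v_combined = 16 + 22 = 38 m/s
Time to meet: t = d/38 = 231/38 = 6.08 s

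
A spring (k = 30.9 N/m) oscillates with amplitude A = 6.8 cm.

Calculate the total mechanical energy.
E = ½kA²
E = ½kA² = ½×30.9×(0.068)² = 0.07144 J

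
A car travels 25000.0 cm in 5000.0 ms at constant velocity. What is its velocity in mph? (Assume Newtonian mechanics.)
v = d/t (with unit conversion) = 111.8 mph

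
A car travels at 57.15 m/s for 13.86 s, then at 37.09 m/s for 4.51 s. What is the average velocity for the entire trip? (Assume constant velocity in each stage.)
d₁ = v₁t₁ = 57.15 × 13.86 = 792.099 m
d₂ = v₂t₂ = 37.09 × 4.51 = 167.276 m
d_total = 959.37 m, t_total = 18.37 s
v_avg = d_total/t_total = 959.37/18.37 = 52.23 m/s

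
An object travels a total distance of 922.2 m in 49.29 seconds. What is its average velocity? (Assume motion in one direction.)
v_avg = Δd / Δt = 922.2 / 49.29 = 18.71 m/s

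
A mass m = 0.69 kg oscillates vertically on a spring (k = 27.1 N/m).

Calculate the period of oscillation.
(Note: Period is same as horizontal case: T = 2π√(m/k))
T = 2π√(m/k) = 2π√(0.69/27.1) = 1.003 s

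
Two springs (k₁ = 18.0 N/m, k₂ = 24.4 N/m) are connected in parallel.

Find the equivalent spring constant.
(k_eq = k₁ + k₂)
k_eq = k₁ + k₂ = 18.0 + 24.4 = 42.4 N/m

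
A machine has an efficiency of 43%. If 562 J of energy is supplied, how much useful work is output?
W_out = η × W_in = 0.43 × 562 = 241.66 J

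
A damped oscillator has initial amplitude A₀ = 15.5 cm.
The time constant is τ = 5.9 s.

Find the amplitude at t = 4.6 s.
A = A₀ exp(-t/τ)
A = A₀ exp(−t/τ) = 15.5×exp(−4.6/5.9) = 7.108 cm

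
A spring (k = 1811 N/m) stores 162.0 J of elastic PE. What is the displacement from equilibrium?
PE = ½kx² → x = √(2PE/k) = √(2×162.0/1811) = 0.423 m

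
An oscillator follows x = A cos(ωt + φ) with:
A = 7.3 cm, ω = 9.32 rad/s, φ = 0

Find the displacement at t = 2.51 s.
x = A cos(ωt + φ) = 7.3×cos(9.32×2.51 + 0) = -1.226 cm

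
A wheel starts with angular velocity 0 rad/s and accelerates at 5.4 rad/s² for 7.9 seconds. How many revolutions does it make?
θ = ω₀t + ½αt² = 0×7.9 + ½×5.4×7.9² = 168.51 rad
Revolutions = θ/(2π) = 168.51/(2π) = 26.82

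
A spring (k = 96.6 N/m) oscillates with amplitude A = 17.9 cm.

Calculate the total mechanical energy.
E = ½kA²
E = ½kA² = ½×96.6×(0.179)² = 1.548 J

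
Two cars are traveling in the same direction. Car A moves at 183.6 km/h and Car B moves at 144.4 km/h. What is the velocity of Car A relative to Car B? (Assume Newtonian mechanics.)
v_rel = v_A - v_B = 183.6 - 144.4 = 39.2 km/h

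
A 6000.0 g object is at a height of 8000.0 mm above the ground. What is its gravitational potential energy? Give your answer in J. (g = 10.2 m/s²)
PE = mgh = 6 kg × 10.2 m/s² × 8 m = 489.6 J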